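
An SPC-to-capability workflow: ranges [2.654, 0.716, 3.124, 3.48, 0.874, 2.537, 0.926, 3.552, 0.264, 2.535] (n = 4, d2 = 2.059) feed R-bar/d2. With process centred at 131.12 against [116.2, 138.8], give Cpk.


R_bar = (2.654 + 0.716 + 3.124 + 3.48 + 0.874 + 2.537 + 0.926 + 3.552 + 0.264 + 2.535) / 10 = 2.0662
sigma = R_bar / d2 = 2.0662 / 2.059 = 1.0034968
Cp = (USL - LSL)/(6*sigma) = (138.8 - 116.2)/(6*1.0034968) = 3.7535
Cpu = (138.8 - 131.12)/(3*1.0034968) = 2.5511
Cpl = (131.12 - 116.2)/(3*1.0034968) = 4.9560
Cpk = min(Cpu, Cpl) = 2.5511

2.5511


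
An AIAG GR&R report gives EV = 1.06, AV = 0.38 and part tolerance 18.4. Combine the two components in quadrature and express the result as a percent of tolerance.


GRR = sqrt(EV^2 + AV^2) = sqrt(1.06^2 + 0.38^2) = 1.1260551
%GRR = GRR / tol * 100 = 1.1260551 / 18.4 * 100
%GRR = 6.1199

6.1199


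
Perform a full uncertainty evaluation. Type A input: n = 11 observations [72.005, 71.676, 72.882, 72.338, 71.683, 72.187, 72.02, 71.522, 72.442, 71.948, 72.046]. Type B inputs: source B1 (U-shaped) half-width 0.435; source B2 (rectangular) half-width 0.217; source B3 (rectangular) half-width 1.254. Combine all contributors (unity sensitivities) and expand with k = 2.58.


mean = (72.005 + 71.676 + 72.882 + 72.338 + 71.683 + 72.187 + 72.02 + 71.522 + 72.442 + 71.948 + 72.046) / 11 = 72.06809091
s = sqrt(sum((x - mean)^2)/(n-1)) = 0.38867659
u_A = s / sqrt(n) = 0.38867659 / sqrt(11) = 0.1171904
u_B1 = 0.435 / sqrt(2) = 0.30759145
u_B2 = 0.217 / sqrt(3) = 0.12528501
u_B3 = 1.254 / sqrt(3) = 0.72399724
uc = sqrt(0.1171904^2 + 0.30759145^2 + 0.12528501^2 + 0.72399724^2) = 0.80511765
U = k * uc = 2.58 * 0.80511765
U = 2.0772

2.0772


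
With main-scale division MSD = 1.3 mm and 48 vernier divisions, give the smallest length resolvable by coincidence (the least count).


LC = MSD / n_div
= 1.3 / 48
= 0.0271

0.0271


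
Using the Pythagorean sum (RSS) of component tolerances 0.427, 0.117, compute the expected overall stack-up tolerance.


RSS = sqrt(0.427^2 + 0.117^2)
= sqrt(0.196018)
= 0.4427

0.4427


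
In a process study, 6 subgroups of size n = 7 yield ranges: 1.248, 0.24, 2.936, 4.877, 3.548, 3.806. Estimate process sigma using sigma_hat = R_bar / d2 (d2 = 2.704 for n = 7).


R_bar = (1.248 + 0.24 + 2.936 + 4.877 + 3.548 + 3.806) / 6
R_bar = 16.655 / 6 = 2.7758333
sigma_hat = R_bar / d2 = 2.7758333 / 2.704 = 1.0266

1.0266


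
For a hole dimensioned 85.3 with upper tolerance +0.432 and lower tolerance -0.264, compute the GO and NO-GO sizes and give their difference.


GO = nominal - lower_tol (smallest hole = maximum material condition)
GO = 85.3 - 0.264 = 85.036
NO-GO = nominal + upper_tol (largest hole = least material condition)
NO-GO = 85.3 + 0.432 = 85.732
spread = NO-GO - GO = 85.732 - 85.036 = 0.6960

0.6960


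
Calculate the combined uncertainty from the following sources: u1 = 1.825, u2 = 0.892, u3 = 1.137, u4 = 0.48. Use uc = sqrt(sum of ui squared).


uc = sqrt(1.825^2 + 0.892^2 + 1.137^2 + 0.48^2)
uc = sqrt(5.649458)
uc = 2.3769

2.3769


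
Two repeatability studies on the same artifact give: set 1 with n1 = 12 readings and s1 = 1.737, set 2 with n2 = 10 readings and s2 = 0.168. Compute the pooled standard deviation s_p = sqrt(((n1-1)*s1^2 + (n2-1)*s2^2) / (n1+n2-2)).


s_p = sqrt(((n1-1)*s1^2 + (n2-1)*s2^2) / (n1+n2-2))
numerator = (12-1)*1.737^2 + (10-1)*0.168^2 = 33.188859 + 0.254016 = 33.442875
denominator = 12 + 10 - 2 = 20
s_p^2 = 33.442875 / 20 = 1.6721438
s_p = sqrt(1.6721438) = 1.2931

1.2931


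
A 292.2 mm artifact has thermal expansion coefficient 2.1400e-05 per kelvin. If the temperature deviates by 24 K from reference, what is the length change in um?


dL = L * alpha * dT
= 292.2 * 2.1400e-05 * 24
= 0.1500739 mm
dL_um = 0.1500739 * 1000 = 150.0739 um

150.0739


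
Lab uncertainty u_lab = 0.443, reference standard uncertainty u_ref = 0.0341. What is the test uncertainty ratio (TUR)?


TUR = u_lab / u_ref
= 0.443 / 0.0341
= 12.9912

12.9912


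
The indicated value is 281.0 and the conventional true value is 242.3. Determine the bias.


Systematic error = measured - true
= 281.0 - 242.3
= 38.7000

38.7000


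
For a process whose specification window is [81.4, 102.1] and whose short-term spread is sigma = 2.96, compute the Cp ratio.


Cp = (USL - LSL) / (6 * sigma)
= (102.1 - 81.4) / (6 * 2.96)
= 20.7000 / 17.7600
= 1.1655

1.1655


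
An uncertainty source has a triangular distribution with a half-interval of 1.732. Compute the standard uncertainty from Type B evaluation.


u_B = half_width / sqrt(6)
u_B = 1.732 / 2.4494897
u_B = 0.7071

0.7071


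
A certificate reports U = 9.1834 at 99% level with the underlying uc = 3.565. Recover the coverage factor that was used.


k = U / uc
k = 9.1834 / 3.565
k = 2.576

2.576


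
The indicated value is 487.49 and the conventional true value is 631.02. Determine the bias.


Systematic error = measured - true
= 487.49 - 631.02
= -143.5300

-143.5300


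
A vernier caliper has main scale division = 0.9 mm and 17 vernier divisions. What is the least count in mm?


LC = MSD / n_div
= 0.9 / 17
= 0.0529

0.0529


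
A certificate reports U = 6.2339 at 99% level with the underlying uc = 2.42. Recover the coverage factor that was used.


k = U / uc
k = 6.2339 / 2.42
k = 2.576

2.576


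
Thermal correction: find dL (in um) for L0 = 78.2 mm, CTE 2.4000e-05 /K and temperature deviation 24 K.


dL = L * alpha * dT
= 78.2 * 2.4000e-05 * 24
= 0.0450432 mm
dL_um = 0.0450432 * 1000 = 45.0432 um

45.0432


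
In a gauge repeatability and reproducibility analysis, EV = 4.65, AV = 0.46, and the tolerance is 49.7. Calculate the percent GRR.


GRR = sqrt(EV^2 + AV^2) = sqrt(4.65^2 + 0.46^2) = 4.6726973
%GRR = GRR / tol * 100 = 4.6726973 / 49.7 * 100
%GRR = 9.4018

9.4018


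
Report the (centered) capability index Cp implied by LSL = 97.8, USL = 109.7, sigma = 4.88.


Cp = (USL - LSL) / (6 * sigma)
= (109.7 - 97.8) / (6 * 4.88)
= 11.9000 / 29.2800
= 0.4064

0.4064


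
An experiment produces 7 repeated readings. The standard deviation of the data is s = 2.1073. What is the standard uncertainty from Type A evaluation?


u_A = s / sqrt(n)
u_A = 2.1073 / sqrt(7)
u_A = 2.1073 / 2.6457513
u_A = 0.7965

0.7965


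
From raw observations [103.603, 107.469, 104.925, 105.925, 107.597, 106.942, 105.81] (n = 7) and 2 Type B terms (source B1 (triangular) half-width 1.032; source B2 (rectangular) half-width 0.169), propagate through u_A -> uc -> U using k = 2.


mean = (103.603 + 107.469 + 104.925 + 105.925 + 107.597 + 106.942 + 105.81) / 7 = 106.0387143
s = sqrt(sum((x - mean)^2)/(n-1)) = 1.445003
u_A = s / sqrt(n) = 1.445003 / sqrt(7) = 0.5461598
u_B1 = 1.032 / sqrt(6) = 0.42131224
u_B2 = 0.169 / sqrt(3) = 0.097572195
uc = sqrt(0.5461598^2 + 0.42131224^2 + 0.097572195^2) = 0.69664544
U = k * uc = 2 * 0.69664544
U = 1.3933

1.3933


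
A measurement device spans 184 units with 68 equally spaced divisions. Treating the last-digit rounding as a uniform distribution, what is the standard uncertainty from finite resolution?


resolution = range / divisions
resolution = 184 / 68 = 2.7058824
u_res = resolution / (2*sqrt(3))
u_res = 2.7058824 / 3.4641016
u_res = 0.7811

0.7811


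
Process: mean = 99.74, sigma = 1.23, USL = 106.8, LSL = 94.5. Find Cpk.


Cpu = (USL - mean) / (3*sigma) = (106.8 - 99.74) / (3*1.23) = 1.9133
Cpl = (mean - LSL) / (3*sigma) = (99.74 - 94.5) / (3*1.23) = 1.4201
Cpk = min(Cpu, Cpl) = 1.4201

1.4201


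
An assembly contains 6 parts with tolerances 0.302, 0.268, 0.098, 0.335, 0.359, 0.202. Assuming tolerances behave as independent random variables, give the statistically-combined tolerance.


RSS = sqrt(0.302^2 + 0.268^2 + 0.098^2 + 0.335^2 + 0.359^2 + 0.202^2)
= sqrt(0.454542)
= 0.6742

0.6742


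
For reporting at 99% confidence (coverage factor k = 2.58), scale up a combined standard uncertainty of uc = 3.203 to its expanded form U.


U = k * uc
U = 2.58 * 3.203
U = 8.2637

8.2637


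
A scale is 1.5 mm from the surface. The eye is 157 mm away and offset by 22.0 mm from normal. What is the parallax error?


error = h * offset / d
= 1.5 * 22.0 / 157
= 0.2102

0.2102


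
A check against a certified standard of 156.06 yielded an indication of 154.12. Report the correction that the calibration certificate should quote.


Correction = standard - reading
= 156.06 - 154.12
= 1.9400

1.9400


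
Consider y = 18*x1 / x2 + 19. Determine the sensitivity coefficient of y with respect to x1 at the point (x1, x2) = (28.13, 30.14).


y = 18*x1 / x2 + 19
dy/dx1 = 18/x2
Evaluate at x2 = 30.14: c1 = 18 / 30.14
c1 = 0.5972

0.5972


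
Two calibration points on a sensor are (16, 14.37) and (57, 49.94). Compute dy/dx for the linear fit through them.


slope = (y2 - y1) / (x2 - x1)
= (49.94 - 14.37) / (57 - 16)
= 35.5700 / 41
= 0.8676

0.8676


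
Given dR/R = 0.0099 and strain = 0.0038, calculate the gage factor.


GF = (dR/R) / epsilon
= 0.0099 / 0.0038
= 2.6053

2.6053


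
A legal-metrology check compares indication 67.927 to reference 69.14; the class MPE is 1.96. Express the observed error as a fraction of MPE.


e = indication - reference = 67.927 - 69.14 = -1.2130
|e| = 1.2130
ratio = |e| / MPE = 1.2130 / 1.96
ratio = 0.6189

0.6189


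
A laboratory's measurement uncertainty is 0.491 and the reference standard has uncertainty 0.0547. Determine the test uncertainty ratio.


TUR = u_lab / u_ref
= 0.491 / 0.0547
= 8.9762

8.9762


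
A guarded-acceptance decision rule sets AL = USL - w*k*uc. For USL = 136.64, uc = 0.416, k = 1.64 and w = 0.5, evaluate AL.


U = k * uc = 1.64 * 0.416 = 0.68224
guard band g = w * U = 0.5 * 0.68224 = 0.34112
AL = USL - g = 136.64 - 0.34112
AL = 136.2989

136.2989


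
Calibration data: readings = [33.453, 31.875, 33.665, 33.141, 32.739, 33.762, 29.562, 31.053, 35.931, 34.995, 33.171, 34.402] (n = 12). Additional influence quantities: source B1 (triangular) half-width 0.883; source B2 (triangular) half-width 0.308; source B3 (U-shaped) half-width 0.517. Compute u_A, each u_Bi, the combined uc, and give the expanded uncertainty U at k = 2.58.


mean = (33.453 + 31.875 + 33.665 + 33.141 + 32.739 + 33.762 + 29.562 + 31.053 + 35.931 + 34.995 + 33.171 + 34.402) / 12 = 33.14575
s = sqrt(sum((x - mean)^2)/(n-1)) = 1.7189604
u_A = s / sqrt(n) = 1.7189604 / sqrt(12) = 0.49622112
u_B1 = 0.883 / sqrt(6) = 0.36048324
u_B2 = 0.308 / sqrt(6) = 0.12574047
u_B3 = 0.517 / sqrt(2) = 0.36557421
uc = sqrt(0.49622112^2 + 0.36048324^2 + 0.12574047^2 + 0.36557421^2) = 0.72500947
U = k * uc = 2.58 * 0.72500947
U = 1.8705

1.8705


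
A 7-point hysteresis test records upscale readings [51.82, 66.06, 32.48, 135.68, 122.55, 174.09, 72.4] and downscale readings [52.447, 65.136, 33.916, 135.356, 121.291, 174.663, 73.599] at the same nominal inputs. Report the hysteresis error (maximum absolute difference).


|51.82 - 52.447| = 0.6270
|66.06 - 65.136| = 0.9240
|32.48 - 33.916| = 1.4360
|135.68 - 135.356| = 0.3240
|122.55 - 121.291| = 1.2590
|174.09 - 174.663| = 0.5730
|72.4 - 73.599| = 1.1990
hysteresis = max(diffs) = 1.4360

1.4360


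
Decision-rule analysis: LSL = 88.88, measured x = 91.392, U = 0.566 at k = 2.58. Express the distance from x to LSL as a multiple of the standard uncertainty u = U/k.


u = U / k = 0.566 / 2.58 = 0.21937984
margin = |LSL - x| = |88.88 - 91.392| = 2.512
z = margin / u = 2.512 / 0.21937984
z = 11.4505

11.4505


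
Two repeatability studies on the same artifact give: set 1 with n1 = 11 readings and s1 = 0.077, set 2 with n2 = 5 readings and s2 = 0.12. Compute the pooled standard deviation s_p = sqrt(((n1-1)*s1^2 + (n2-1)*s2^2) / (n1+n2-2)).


s_p = sqrt(((n1-1)*s1^2 + (n2-1)*s2^2) / (n1+n2-2))
numerator = (11-1)*0.077^2 + (5-1)*0.12^2 = 0.05929 + 0.0576 = 0.11689
denominator = 11 + 5 - 2 = 14
s_p^2 = 0.11689 / 14 = 0.0083492857
s_p = sqrt(0.0083492857) = 0.0914

0.0914


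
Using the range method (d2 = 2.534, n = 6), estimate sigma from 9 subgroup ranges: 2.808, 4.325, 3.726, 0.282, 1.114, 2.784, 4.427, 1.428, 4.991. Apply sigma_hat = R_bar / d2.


R_bar = (2.808 + 4.325 + 3.726 + 0.282 + 1.114 + 2.784 + 4.427 + 1.428 + 4.991) / 9
R_bar = 25.885 / 9 = 2.8761111
sigma_hat = R_bar / d2 = 2.8761111 / 2.534 = 1.1350

1.1350


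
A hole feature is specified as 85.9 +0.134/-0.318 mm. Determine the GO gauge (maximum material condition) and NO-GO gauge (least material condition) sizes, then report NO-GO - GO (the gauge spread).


GO = nominal - lower_tol (smallest hole = maximum material condition)
GO = 85.9 - 0.318 = 85.582
NO-GO = nominal + upper_tol (largest hole = least material condition)
NO-GO = 85.9 + 0.134 = 86.034
spread = NO-GO - GO = 86.034 - 85.582 = 0.4520

0.4520


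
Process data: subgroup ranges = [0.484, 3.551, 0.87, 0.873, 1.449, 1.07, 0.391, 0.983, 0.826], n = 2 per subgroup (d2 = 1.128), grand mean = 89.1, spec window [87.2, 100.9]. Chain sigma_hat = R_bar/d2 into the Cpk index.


R_bar = (0.484 + 3.551 + 0.87 + 0.873 + 1.449 + 1.07 + 0.391 + 0.983 + 0.826) / 9 = 1.1663333
sigma = R_bar / d2 = 1.1663333 / 1.128 = 1.0339834
Cp = (USL - LSL)/(6*sigma) = (100.9 - 87.2)/(6*1.0339834) = 2.2083
Cpu = (100.9 - 89.1)/(3*1.0339834) = 3.8041
Cpl = (89.1 - 87.2)/(3*1.0339834) = 0.6125
Cpk = min(Cpu, Cpl) = 0.6125

0.6125


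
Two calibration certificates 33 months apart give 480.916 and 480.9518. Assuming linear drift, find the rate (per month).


rate = (v2 - v1) / months
= (480.9518 - 480.916) / 33
= 0.0358 / 33
= 0.0011

0.0011


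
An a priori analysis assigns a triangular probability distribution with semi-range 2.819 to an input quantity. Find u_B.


u_B = half_width / sqrt(6)
u_B = 2.819 / 2.4494897
u_B = 1.1509

1.1509


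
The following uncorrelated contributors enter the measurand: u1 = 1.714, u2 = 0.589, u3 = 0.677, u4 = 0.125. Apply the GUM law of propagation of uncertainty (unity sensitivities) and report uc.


uc = sqrt(1.714^2 + 0.589^2 + 0.677^2 + 0.125^2)
uc = sqrt(3.758671)
uc = 1.9387

1.9387


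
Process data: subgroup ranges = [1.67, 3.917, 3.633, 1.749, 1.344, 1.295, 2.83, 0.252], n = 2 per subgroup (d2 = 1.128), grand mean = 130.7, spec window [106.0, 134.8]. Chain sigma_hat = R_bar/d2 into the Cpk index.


R_bar = (1.67 + 3.917 + 3.633 + 1.749 + 1.344 + 1.295 + 2.83 + 0.252) / 8 = 2.08625
sigma = R_bar / d2 = 2.08625 / 1.128 = 1.8495124
Cp = (USL - LSL)/(6*sigma) = (134.8 - 106.0)/(6*1.8495124) = 2.5953
Cpu = (134.8 - 130.7)/(3*1.8495124) = 0.7389
Cpl = (130.7 - 106.0)/(3*1.8495124) = 4.4516
Cpk = min(Cpu, Cpl) = 0.7389

0.7389


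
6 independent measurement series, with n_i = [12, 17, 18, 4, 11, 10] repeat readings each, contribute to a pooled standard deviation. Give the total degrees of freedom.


nu = sum_i (n_i - 1)
nu = ((12 - 1) + (17 - 1) + (18 - 1) + (4 - 1) + (11 - 1) + (10 - 1))
nu = 11 + 16 + 17 + 3 + 10 + 9
nu = 66

66


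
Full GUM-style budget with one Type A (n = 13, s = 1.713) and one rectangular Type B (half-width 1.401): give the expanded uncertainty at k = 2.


u_A = s / sqrt(n) = 1.713 / sqrt(13) = 0.47510072
u_B = half_width / sqrt(3) = 1.401 / sqrt(3) = 0.80886773
uc = sqrt(u_A^2 + u_B^2) = sqrt(0.47510072^2 + 0.80886773^2) = 0.9380766
U = k * uc = 2 * 0.9380766
U = 1.8762

1.8762


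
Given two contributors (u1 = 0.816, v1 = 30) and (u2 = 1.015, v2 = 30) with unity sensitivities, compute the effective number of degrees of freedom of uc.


uc = sqrt(u1^2 + u2^2) = sqrt(0.816^2 + 1.015^2) = 1.3023367
v_eff = uc^4 / (u1^4/v1 + u2^4/v2)
= 1.3023367^4 / (0.816^4/30 + 1.015^4/30)
= 2.8766904 / 0.050157592
v_eff = 57.3530

57.3530


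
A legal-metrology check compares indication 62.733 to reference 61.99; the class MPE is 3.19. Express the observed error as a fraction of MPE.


e = indication - reference = 62.733 - 61.99 = 0.7430
|e| = 0.7430
ratio = |e| / MPE = 0.7430 / 3.19
ratio = 0.2329

0.2329


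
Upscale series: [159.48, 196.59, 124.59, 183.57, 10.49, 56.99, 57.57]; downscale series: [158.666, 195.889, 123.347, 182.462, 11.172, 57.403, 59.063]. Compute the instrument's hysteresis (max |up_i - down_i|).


|159.48 - 158.666| = 0.8140
|196.59 - 195.889| = 0.7010
|124.59 - 123.347| = 1.2430
|183.57 - 182.462| = 1.1080
|10.49 - 11.172| = 0.6820
|56.99 - 57.403| = 0.4130
|57.57 - 59.063| = 1.4930
hysteresis = max(diffs) = 1.4930

1.4930


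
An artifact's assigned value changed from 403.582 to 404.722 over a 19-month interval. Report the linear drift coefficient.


rate = (v2 - v1) / months
= (404.722 - 403.582) / 19
= 1.1400 / 19
= 0.0600

0.0600


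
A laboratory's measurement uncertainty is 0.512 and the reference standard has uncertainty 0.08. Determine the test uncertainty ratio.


TUR = u_lab / u_ref
= 0.512 / 0.08
= 6.4000

6.4000


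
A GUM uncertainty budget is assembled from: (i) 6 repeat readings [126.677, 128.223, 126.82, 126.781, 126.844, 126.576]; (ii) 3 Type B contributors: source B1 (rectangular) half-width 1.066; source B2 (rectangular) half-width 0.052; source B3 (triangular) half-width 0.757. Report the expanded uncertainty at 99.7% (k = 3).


mean = (126.677 + 128.223 + 126.82 + 126.781 + 126.844 + 126.576) / 6 = 126.9868333
s = sqrt(sum((x - mean)^2)/(n-1)) = 0.61375742
u_A = s / sqrt(n) = 0.61375742 / sqrt(6) = 0.25056542
u_B1 = 1.066 / sqrt(3) = 0.61545539
u_B2 = 0.052 / sqrt(3) = 0.030022214
u_B3 = 0.757 / sqrt(6) = 0.30904396
uc = sqrt(0.25056542^2 + 0.61545539^2 + 0.030022214^2 + 0.30904396^2) = 0.73346975
U = k * uc = 3 * 0.73346975
U = 2.2004

2.2004


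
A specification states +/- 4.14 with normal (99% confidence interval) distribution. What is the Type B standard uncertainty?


u_B = half_width / 2.576
u_B = 4.14 / 2.576
u_B = 1.6071

1.6071


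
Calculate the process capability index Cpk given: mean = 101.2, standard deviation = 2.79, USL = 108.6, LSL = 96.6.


Cpu = (USL - mean) / (3*sigma) = (108.6 - 101.2) / (3*2.79) = 0.8841
Cpl = (mean - LSL) / (3*sigma) = (101.2 - 96.6) / (3*2.79) = 0.5496
Cpk = min(Cpu, Cpl) = 0.5496

0.5496


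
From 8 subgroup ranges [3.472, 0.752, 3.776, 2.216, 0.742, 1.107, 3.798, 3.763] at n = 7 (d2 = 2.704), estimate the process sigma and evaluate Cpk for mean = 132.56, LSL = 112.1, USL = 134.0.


R_bar = (3.472 + 0.752 + 3.776 + 2.216 + 0.742 + 1.107 + 3.798 + 3.763) / 8 = 2.45325
sigma = R_bar / d2 = 2.45325 / 2.704 = 0.90726701
Cp = (USL - LSL)/(6*sigma) = (134.0 - 112.1)/(6*0.90726701) = 4.0231
Cpu = (134.0 - 132.56)/(3*0.90726701) = 0.5291
Cpl = (132.56 - 112.1)/(3*0.90726701) = 7.5171
Cpk = min(Cpu, Cpl) = 0.5291

0.5291


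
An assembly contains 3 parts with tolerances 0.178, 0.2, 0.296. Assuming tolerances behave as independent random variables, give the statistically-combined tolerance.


RSS = sqrt(0.178^2 + 0.2^2 + 0.296^2)
= sqrt(0.1593)
= 0.3991

0.3991


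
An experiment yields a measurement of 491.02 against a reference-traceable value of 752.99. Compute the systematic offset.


Systematic error = measured - true
= 491.02 - 752.99
= -261.9700

-261.9700


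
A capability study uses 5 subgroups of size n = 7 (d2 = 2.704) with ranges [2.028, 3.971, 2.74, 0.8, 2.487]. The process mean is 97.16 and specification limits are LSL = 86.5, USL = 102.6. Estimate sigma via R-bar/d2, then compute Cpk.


R_bar = (2.028 + 3.971 + 2.74 + 0.8 + 2.487) / 5 = 2.4052
sigma = R_bar / d2 = 2.4052 / 2.704 = 0.88949704
Cp = (USL - LSL)/(6*sigma) = (102.6 - 86.5)/(6*0.88949704) = 3.0167
Cpu = (102.6 - 97.16)/(3*0.88949704) = 2.0386
Cpl = (97.16 - 86.5)/(3*0.88949704) = 3.9948
Cpk = min(Cpu, Cpl) = 2.0386

2.0386


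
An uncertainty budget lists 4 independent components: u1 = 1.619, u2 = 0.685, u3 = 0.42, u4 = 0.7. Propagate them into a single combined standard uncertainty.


uc = sqrt(1.619^2 + 0.685^2 + 0.42^2 + 0.7^2)
uc = sqrt(3.756786)
uc = 1.9382

1.9382


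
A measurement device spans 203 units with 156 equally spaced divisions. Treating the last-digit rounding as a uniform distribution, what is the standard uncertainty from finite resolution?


resolution = range / divisions
resolution = 203 / 156 = 1.3012821
u_res = resolution / (2*sqrt(3))
u_res = 1.3012821 / 3.4641016
u_res = 0.3756

0.3756


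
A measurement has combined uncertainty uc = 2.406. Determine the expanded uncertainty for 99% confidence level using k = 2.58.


U = k * uc
U = 2.58 * 2.406
U = 6.2075

6.2075


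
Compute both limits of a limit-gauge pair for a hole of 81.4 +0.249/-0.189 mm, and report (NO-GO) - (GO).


GO = nominal - lower_tol (smallest hole = maximum material condition)
GO = 81.4 - 0.189 = 81.211
NO-GO = nominal + upper_tol (largest hole = least material condition)
NO-GO = 81.4 + 0.249 = 81.649
spread = NO-GO - GO = 81.649 - 81.211 = 0.4380

0.4380


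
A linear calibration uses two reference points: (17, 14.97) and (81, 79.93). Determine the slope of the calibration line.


slope = (y2 - y1) / (x2 - x1)
= (79.93 - 14.97) / (81 - 17)
= 64.9600 / 64
= 1.0150

1.0150


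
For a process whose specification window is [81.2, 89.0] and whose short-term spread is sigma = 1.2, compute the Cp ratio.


Cp = (USL - LSL) / (6 * sigma)
= (89.0 - 81.2) / (6 * 1.2)
= 7.8000 / 7.2000
= 1.0833

1.0833


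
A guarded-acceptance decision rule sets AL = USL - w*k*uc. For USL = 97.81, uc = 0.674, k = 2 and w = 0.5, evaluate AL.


U = k * uc = 2 * 0.674 = 1.348
guard band g = w * U = 0.5 * 1.348 = 0.674
AL = USL - g = 97.81 - 0.674
AL = 97.1360

97.1360


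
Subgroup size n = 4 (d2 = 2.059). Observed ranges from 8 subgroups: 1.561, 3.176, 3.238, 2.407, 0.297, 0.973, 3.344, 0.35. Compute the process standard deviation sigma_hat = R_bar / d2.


R_bar = (1.561 + 3.176 + 3.238 + 2.407 + 0.297 + 0.973 + 3.344 + 0.35) / 8
R_bar = 15.346 / 8 = 1.91825
sigma_hat = R_bar / d2 = 1.91825 / 2.059 = 0.9316

0.9316


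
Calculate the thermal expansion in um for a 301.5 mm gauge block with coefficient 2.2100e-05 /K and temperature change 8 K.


dL = L * alpha * dT
= 301.5 * 2.2100e-05 * 8
= 0.0533052 mm
dL_um = 0.0533052 * 1000 = 53.3052 um

53.3052


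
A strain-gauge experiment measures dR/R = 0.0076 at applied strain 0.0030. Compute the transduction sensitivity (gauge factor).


GF = (dR/R) / epsilon
= 0.0076 / 0.0030
= 2.5333

2.5333


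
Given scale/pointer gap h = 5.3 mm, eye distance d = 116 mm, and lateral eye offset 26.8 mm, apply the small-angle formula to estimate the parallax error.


error = h * offset / d
= 5.3 * 26.8 / 116
= 1.2245

1.2245


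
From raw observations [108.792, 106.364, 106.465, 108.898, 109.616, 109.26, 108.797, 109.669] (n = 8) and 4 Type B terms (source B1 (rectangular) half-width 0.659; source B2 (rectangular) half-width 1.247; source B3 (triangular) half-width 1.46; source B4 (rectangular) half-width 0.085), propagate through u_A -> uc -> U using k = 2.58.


mean = (108.792 + 106.364 + 106.465 + 108.898 + 109.616 + 109.26 + 108.797 + 109.669) / 8 = 108.482625
s = sqrt(sum((x - mean)^2)/(n-1)) = 1.3214062
u_A = s / sqrt(n) = 1.3214062 / sqrt(8) = 0.46718764
u_B1 = 0.659 / sqrt(3) = 0.38047383
u_B2 = 1.247 / sqrt(3) = 0.71995579
u_B3 = 1.46 / sqrt(6) = 0.5960425
u_B4 = 0.085 / sqrt(3) = 0.049074773
uc = sqrt(0.46718764^2 + 0.38047383^2 + 0.71995579^2 + 0.5960425^2 + 0.049074773^2) = 1.1131199
U = k * uc = 2.58 * 1.1131199
U = 2.8718

2.8718


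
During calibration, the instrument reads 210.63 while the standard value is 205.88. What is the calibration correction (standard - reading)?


Correction = standard - reading
= 205.88 - 210.63
= -4.7500

-4.7500


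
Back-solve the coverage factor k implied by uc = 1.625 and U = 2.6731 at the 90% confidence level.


k = U / uc
k = 2.6731 / 1.625
k = 1.645

1.645


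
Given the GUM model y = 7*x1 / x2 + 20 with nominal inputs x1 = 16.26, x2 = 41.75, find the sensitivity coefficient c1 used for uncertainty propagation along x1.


y = 7*x1 / x2 + 20
dy/dx1 = 7/x2
Evaluate at x2 = 41.75: c1 = 7 / 41.75
c1 = 0.1677

0.1677


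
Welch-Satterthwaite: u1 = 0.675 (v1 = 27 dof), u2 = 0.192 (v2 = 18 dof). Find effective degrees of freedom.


uc = sqrt(u1^2 + u2^2) = sqrt(0.675^2 + 0.192^2) = 0.70177561
v_eff = uc^4 / (u1^4/v1 + u2^4/v2)
= 0.70177561^4 / (0.675^4/27 + 0.192^4/18)
= 0.24254542 / 0.0077641693
v_eff = 31.2391

31.2391


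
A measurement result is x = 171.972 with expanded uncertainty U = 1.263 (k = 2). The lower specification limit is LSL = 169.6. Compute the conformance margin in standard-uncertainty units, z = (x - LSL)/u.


u = U / k = 1.263 / 2 = 0.6315
margin = |LSL - x| = |169.6 - 171.972| = 2.372
z = margin / u = 2.372 / 0.6315
z = 3.7561

3.7561


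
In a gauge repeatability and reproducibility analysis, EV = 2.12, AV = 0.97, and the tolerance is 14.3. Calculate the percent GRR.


GRR = sqrt(EV^2 + AV^2) = sqrt(2.12^2 + 0.97^2) = 2.331373
%GRR = GRR / tol * 100 = 2.331373 / 14.3 * 100
%GRR = 16.3033

16.3033


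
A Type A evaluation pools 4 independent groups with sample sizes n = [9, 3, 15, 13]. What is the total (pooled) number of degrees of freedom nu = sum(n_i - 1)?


nu = sum_i (n_i - 1)
nu = ((9 - 1) + (3 - 1) + (15 - 1) + (13 - 1))
nu = 8 + 2 + 14 + 12
nu = 36

36


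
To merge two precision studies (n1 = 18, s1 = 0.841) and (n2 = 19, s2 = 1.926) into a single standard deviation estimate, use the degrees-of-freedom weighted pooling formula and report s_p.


s_p = sqrt(((n1-1)*s1^2 + (n2-1)*s2^2) / (n1+n2-2))
numerator = (18-1)*0.841^2 + (19-1)*1.926^2 = 12.023777 + 66.770568 = 78.794345
denominator = 18 + 19 - 2 = 35
s_p^2 = 78.794345 / 35 = 2.251267
s_p = sqrt(2.251267) = 1.5004

1.5004


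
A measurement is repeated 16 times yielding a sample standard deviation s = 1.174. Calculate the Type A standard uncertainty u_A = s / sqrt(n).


u_A = s / sqrt(n)
u_A = 1.174 / sqrt(16)
u_A = 1.174 / 4
u_A = 0.2935

0.2935


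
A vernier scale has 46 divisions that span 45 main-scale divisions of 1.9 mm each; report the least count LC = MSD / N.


LC = MSD / n_div
= 1.9 / 46
= 0.0413

0.0413


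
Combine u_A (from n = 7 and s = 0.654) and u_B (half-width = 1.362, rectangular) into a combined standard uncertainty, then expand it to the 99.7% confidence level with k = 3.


u_A = s / sqrt(n) = 0.654 / sqrt(7) = 0.24718877
u_B = half_width / sqrt(3) = 1.362 / sqrt(3) = 0.78635107
uc = sqrt(u_A^2 + u_B^2) = sqrt(0.24718877^2 + 0.78635107^2) = 0.82428775
U = k * uc = 3 * 0.82428775
U = 2.4729

2.4729


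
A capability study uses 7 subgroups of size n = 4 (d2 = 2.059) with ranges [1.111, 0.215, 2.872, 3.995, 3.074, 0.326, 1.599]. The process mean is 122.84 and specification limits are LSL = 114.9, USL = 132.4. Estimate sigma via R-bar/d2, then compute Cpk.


R_bar = (1.111 + 0.215 + 2.872 + 3.995 + 3.074 + 0.326 + 1.599) / 7 = 1.8845714
sigma = R_bar / d2 = 1.8845714 / 2.059 = 0.9152848
Cp = (USL - LSL)/(6*sigma) = (132.4 - 114.9)/(6*0.9152848) = 3.1866
Cpu = (132.4 - 122.84)/(3*0.9152848) = 3.4816
Cpl = (122.84 - 114.9)/(3*0.9152848) = 2.8916
Cpk = min(Cpu, Cpl) = 2.8916

2.8916


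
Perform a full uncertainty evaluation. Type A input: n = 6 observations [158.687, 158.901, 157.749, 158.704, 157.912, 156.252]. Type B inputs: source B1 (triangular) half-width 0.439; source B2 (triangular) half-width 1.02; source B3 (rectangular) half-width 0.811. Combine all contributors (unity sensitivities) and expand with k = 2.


mean = (158.687 + 158.901 + 157.749 + 158.704 + 157.912 + 156.252) / 6 = 158.0341667
s = sqrt(sum((x - mean)^2)/(n-1)) = 0.98981118
u_A = s / sqrt(n) = 0.98981118 / sqrt(6) = 0.40408872
u_B1 = 0.439 / sqrt(6) = 0.179221
u_B2 = 1.02 / sqrt(6) = 0.41641326
u_B3 = 0.811 / sqrt(3) = 0.46823107
uc = sqrt(0.40408872^2 + 0.179221^2 + 0.41641326^2 + 0.46823107^2) = 0.76684301
U = k * uc = 2 * 0.76684301
U = 1.5337

1.5337


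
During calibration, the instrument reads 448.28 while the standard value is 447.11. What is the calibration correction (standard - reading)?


Correction = standard - reading
= 447.11 - 448.28
= -1.1700

-1.1700


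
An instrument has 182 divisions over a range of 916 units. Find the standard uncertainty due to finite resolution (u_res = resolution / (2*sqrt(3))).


resolution = range / divisions
resolution = 916 / 182 = 5.032967
u_res = resolution / (2*sqrt(3))
u_res = 5.032967 / 3.4641016
u_res = 1.4529

1.4529


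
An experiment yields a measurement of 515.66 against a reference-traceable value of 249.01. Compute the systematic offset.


Systematic error = measured - true
= 515.66 - 249.01
= 266.6500

266.6500


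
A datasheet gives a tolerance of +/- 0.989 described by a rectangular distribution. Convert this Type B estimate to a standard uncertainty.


u_B = half_width / sqrt(3)
u_B = 0.989 / 1.7320508
u_B = 0.5710

0.5710


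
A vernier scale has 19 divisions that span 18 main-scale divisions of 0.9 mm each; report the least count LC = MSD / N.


LC = MSD / n_div
= 0.9 / 19
= 0.0474

0.0474


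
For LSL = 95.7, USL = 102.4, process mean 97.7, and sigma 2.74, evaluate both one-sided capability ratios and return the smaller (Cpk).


Cpu = (USL - mean) / (3*sigma) = (102.4 - 97.7) / (3*2.74) = 0.5718
Cpl = (mean - LSL) / (3*sigma) = (97.7 - 95.7) / (3*2.74) = 0.2433
Cpk = min(Cpu, Cpl) = 0.2433

0.2433


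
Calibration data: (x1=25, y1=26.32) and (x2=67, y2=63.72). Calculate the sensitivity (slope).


slope = (y2 - y1) / (x2 - x1)
= (63.72 - 26.32) / (67 - 25)
= 37.4000 / 42
= 0.8905

0.8905


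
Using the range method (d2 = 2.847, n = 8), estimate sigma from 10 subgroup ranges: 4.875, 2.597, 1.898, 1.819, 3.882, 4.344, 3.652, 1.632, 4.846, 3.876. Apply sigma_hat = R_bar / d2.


R_bar = (4.875 + 2.597 + 1.898 + 1.819 + 3.882 + 4.344 + 3.652 + 1.632 + 4.846 + 3.876) / 10
R_bar = 33.421 / 10 = 3.3421
sigma_hat = R_bar / d2 = 3.3421 / 2.847 = 1.1739

1.1739


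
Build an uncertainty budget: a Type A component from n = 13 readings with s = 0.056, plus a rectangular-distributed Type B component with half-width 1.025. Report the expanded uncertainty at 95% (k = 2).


u_A = s / sqrt(n) = 0.056 / sqrt(13) = 0.015531605
u_B = half_width / sqrt(3) = 1.025 / sqrt(3) = 0.59178403
uc = sqrt(u_A^2 + u_B^2) = sqrt(0.015531605^2 + 0.59178403^2) = 0.59198781
U = k * uc = 2 * 0.59198781
U = 1.1840

1.1840


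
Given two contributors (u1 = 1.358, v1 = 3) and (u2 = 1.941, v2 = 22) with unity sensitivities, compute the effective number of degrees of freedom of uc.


uc = sqrt(u1^2 + u2^2) = sqrt(1.358^2 + 1.941^2) = 2.3688911
v_eff = uc^4 / (u1^4/v1 + u2^4/v2)
= 2.3688911^4 / (1.358^4/3 + 1.941^4/22)
= 31.49056 / 1.7788248
v_eff = 17.7030

17.7030


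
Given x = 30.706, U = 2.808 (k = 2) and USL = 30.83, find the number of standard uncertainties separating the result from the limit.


u = U / k = 2.808 / 2 = 1.404
margin = |USL - x| = |30.83 - 30.706| = 0.124
z = margin / u = 0.124 / 1.404
z = 0.0883

0.0883


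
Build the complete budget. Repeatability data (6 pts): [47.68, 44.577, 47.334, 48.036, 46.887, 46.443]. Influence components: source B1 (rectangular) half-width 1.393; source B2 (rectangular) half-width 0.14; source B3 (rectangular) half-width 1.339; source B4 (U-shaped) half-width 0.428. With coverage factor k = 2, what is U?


mean = (47.68 + 44.577 + 47.334 + 48.036 + 46.887 + 46.443) / 6 = 46.82616667
s = sqrt(sum((x - mean)^2)/(n-1)) = 1.2377311
u_A = s / sqrt(n) = 1.2377311 / sqrt(6) = 0.50530161
u_B1 = 1.393 / sqrt(3) = 0.80424892
u_B2 = 0.14 / sqrt(3) = 0.080829038
u_B3 = 1.339 / sqrt(3) = 0.77307201
u_B4 = 0.428 / sqrt(2) = 0.3026417
uc = sqrt(0.50530161^2 + 0.80424892^2 + 0.080829038^2 + 0.77307201^2 + 0.3026417^2) = 1.2640853
U = k * uc = 2 * 1.2640853
U = 2.5282

2.5282


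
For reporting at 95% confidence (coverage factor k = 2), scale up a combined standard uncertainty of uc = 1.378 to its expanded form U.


U = k * uc
U = 2 * 1.378
U = 2.7560

2.7560


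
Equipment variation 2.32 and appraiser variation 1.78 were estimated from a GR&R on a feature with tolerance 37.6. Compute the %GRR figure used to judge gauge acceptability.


GRR = sqrt(EV^2 + AV^2) = sqrt(2.32^2 + 1.78^2) = 2.9241751
%GRR = GRR / tol * 100 = 2.9241751 / 37.6 * 100
%GRR = 7.7771

7.7771


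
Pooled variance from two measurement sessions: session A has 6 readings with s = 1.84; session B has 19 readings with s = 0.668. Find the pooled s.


s_p = sqrt(((n1-1)*s1^2 + (n2-1)*s2^2) / (n1+n2-2))
numerator = (6-1)*1.84^2 + (19-1)*0.668^2 = 16.928 + 8.032032 = 24.960032
denominator = 6 + 19 - 2 = 23
s_p^2 = 24.960032 / 23 = 1.0852188
s_p = sqrt(1.0852188) = 1.0417

1.0417


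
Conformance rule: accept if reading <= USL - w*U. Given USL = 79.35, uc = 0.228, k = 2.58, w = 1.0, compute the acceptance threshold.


U = k * uc = 2.58 * 0.228 = 0.58824
guard band g = w * U = 1.0 * 0.58824 = 0.58824
AL = USL - g = 79.35 - 0.58824
AL = 78.7618

78.7618


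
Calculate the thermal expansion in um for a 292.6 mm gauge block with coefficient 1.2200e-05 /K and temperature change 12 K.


dL = L * alpha * dT
= 292.6 * 1.2200e-05 * 12
= 0.0428366 mm
dL_um = 0.0428366 * 1000 = 42.8366 um

42.8366


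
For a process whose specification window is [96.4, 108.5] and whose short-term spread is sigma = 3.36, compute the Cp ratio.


Cp = (USL - LSL) / (6 * sigma)
= (108.5 - 96.4) / (6 * 3.36)
= 12.1000 / 20.1600
= 0.6002

0.6002


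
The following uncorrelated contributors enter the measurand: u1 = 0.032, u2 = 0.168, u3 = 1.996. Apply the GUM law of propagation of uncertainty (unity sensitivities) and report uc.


uc = sqrt(0.032^2 + 0.168^2 + 1.996^2)
uc = sqrt(4.013264)
uc = 2.0033

2.0033


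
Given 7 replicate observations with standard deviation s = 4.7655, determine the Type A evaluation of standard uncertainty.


u_A = s / sqrt(n)
u_A = 4.7655 / sqrt(7)
u_A = 4.7655 / 2.6457513
u_A = 1.8012

1.8012


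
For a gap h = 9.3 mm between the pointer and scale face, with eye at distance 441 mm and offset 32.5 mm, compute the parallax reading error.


error = h * offset / d
= 9.3 * 32.5 / 441
= 0.6854

0.6854


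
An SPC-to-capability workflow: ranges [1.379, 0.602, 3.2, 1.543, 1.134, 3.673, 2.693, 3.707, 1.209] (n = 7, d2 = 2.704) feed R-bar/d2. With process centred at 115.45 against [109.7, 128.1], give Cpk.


R_bar = (1.379 + 0.602 + 3.2 + 1.543 + 1.134 + 3.673 + 2.693 + 3.707 + 1.209) / 9 = 2.1266667
sigma = R_bar / d2 = 2.1266667 / 2.704 = 0.78648916
Cp = (USL - LSL)/(6*sigma) = (128.1 - 109.7)/(6*0.78648916) = 3.8992
Cpu = (128.1 - 115.45)/(3*0.78648916) = 5.3614
Cpl = (115.45 - 109.7)/(3*0.78648916) = 2.4370
Cpk = min(Cpu, Cpl) = 2.4370

2.4370


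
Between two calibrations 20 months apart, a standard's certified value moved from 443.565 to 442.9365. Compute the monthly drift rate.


rate = (v2 - v1) / months
= (442.9365 - 443.565) / 20
= -0.6285 / 20
= -0.0314

-0.0314


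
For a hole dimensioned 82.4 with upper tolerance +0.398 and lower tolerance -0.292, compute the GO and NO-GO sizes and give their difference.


GO = nominal - lower_tol (smallest hole = maximum material condition)
GO = 82.4 - 0.292 = 82.108
NO-GO = nominal + upper_tol (largest hole = least material condition)
NO-GO = 82.4 + 0.398 = 82.798
spread = NO-GO - GO = 82.798 - 82.108 = 0.6900

0.6900


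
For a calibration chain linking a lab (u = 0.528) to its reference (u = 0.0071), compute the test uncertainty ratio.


TUR = u_lab / u_ref
= 0.528 / 0.0071
= 74.3662

74.3662


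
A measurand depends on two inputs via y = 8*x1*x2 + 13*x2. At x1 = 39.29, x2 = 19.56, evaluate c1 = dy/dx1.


y = 8*x1*x2 + 13*x2
dy/dx1 = 8*x2
Evaluate at x2 = 19.56: c1 = 8 * 19.56
c1 = 156.4800

156.4800


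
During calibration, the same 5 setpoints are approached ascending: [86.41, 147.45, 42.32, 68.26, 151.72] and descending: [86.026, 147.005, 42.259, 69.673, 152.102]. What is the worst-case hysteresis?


|86.41 - 86.026| = 0.3840
|147.45 - 147.005| = 0.4450
|42.32 - 42.259| = 0.0610
|68.26 - 69.673| = 1.4130
|151.72 - 152.102| = 0.3820
hysteresis = max(diffs) = 1.4130

1.4130


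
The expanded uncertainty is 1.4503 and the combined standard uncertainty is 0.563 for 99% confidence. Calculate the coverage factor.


k = U / uc
k = 1.4503 / 0.563
k = 2.576

2.576


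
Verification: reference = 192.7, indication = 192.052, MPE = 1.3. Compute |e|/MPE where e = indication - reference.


e = indication - reference = 192.052 - 192.7 = -0.6480
|e| = 0.6480
ratio = |e| / MPE = 0.6480 / 1.3
ratio = 0.4985

0.4985


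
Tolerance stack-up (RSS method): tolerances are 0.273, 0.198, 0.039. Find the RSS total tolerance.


RSS = sqrt(0.273^2 + 0.198^2 + 0.039^2)
= sqrt(0.115254)
= 0.3395

0.3395


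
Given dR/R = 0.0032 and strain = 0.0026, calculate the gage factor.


GF = (dR/R) / epsilon
= 0.0032 / 0.0026
= 1.2308

1.2308


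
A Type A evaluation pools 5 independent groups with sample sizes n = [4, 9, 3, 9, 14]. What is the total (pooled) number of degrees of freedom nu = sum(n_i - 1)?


nu = sum_i (n_i - 1)
nu = ((4 - 1) + (9 - 1) + (3 - 1) + (9 - 1) + (14 - 1))
nu = 3 + 8 + 2 + 8 + 13
nu = 34

34


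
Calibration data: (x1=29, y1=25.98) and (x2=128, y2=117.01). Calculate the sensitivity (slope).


slope = (y2 - y1) / (x2 - x1)
= (117.01 - 25.98) / (128 - 29)
= 91.0300 / 99
= 0.9195

0.9195


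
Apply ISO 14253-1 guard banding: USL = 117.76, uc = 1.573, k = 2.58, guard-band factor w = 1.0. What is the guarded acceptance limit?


U = k * uc = 2.58 * 1.573 = 4.05834
guard band g = w * U = 1.0 * 4.05834 = 4.05834
AL = USL - g = 117.76 - 4.05834
AL = 113.7017

113.7017


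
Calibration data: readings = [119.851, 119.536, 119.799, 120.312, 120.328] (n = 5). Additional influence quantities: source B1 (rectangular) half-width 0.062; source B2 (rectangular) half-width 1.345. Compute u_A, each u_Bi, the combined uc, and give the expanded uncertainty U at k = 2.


mean = (119.851 + 119.536 + 119.799 + 120.312 + 120.328) / 5 = 119.9652
s = sqrt(sum((x - mean)^2)/(n-1)) = 0.34524296
u_A = s / sqrt(n) = 0.34524296 / sqrt(5) = 0.15439735
u_B1 = 0.062 / sqrt(3) = 0.035795717
u_B2 = 1.345 / sqrt(3) = 0.77653611
uc = sqrt(0.15439735^2 + 0.035795717^2 + 0.77653611^2) = 0.7925454
U = k * uc = 2 * 0.7925454
U = 1.5851

1.5851


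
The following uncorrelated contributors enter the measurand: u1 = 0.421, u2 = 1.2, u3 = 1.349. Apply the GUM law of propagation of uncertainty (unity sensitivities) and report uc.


uc = sqrt(0.421^2 + 1.2^2 + 1.349^2)
uc = sqrt(3.437042)
uc = 1.8539

1.8539


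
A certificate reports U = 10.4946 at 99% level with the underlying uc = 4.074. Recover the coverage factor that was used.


k = U / uc
k = 10.4946 / 4.074
k = 2.576

2.576


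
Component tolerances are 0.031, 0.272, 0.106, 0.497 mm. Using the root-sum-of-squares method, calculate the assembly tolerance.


RSS = sqrt(0.031^2 + 0.272^2 + 0.106^2 + 0.497^2)
= sqrt(0.33319)
= 0.5772

0.5772


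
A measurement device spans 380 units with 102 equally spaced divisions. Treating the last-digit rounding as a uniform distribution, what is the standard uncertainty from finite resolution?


resolution = range / divisions
resolution = 380 / 102 = 3.7254902
u_res = resolution / (2*sqrt(3))
u_res = 3.7254902 / 3.4641016
u_res = 1.0755

1.0755


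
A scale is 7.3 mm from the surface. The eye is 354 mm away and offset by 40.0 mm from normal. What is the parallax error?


error = h * offset / d
= 7.3 * 40.0 / 354
= 0.8249

0.8249


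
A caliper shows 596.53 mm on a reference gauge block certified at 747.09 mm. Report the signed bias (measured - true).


Systematic error = measured - true
= 596.53 - 747.09
= -150.5600

-150.5600


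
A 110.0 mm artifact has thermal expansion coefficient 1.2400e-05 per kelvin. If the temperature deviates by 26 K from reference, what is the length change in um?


dL = L * alpha * dT
= 110.0 * 1.2400e-05 * 26
= 0.0354640 mm
dL_um = 0.0354640 * 1000 = 35.4640 um

35.4640
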